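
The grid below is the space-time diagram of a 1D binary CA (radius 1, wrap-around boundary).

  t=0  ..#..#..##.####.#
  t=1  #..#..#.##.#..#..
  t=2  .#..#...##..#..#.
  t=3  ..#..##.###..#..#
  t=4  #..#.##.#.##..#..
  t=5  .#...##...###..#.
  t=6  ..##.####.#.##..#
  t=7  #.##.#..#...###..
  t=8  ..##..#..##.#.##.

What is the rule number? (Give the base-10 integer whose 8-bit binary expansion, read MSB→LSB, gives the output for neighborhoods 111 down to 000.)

  ###|.  b7=0 t=0,i=12
  ##.|#  b6=1 t=0,i=9
  #.#|.  b5=0 t=0,i=10
  #..|#  b4=1 t=0,i=0
  .##|#  b3=1 t=0,i=8
  .#.|.  b2=0 t=0,i=2
  ..#|.  b1=0 t=0,i=1
  ...|#  b0=1 t=2,i=6
  bits 01011001 = 89

89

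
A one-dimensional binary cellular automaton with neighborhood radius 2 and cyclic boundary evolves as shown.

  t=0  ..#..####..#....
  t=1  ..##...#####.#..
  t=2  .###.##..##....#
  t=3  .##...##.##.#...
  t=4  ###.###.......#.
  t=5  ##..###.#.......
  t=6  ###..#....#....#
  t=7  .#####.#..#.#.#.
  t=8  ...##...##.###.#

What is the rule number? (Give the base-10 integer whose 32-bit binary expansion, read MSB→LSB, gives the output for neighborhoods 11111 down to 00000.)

3534181976

  [31] ##### => #  t=1,i=9
  [30] ####. => #  t=0,i=7
  [29] ###.# => .  t=1,i=11
  [28] ###.. => #  t=0,i=8
  [27] ##.## => .  t=2,i=4
  [26] ##.#. => .  t=1,i=12
  [25] ##..# => #  t=0,i=9
  [24] ##... => .  t=1,i=4
  [23] #.### => #  t=2,i=1
  [22] #.##. => .  t=2,i=5
  [21] #.#.# => #  t=7,i=12
  [20] #.#.. => .  t=1,i=13
  [19] #..## => .  t=0,i=4
  [18] #..#. => #  t=0,i=10
  [17] #...# => #  t=1,i=5
  [16] #.... => #  t=0,i=13
  [15] .#### => .  t=0,i=6
  [14] .###. => #  t=2,i=2
  [13] .##.# => .  t=3,i=7
  [12] .##.. => #  t=1,i=3
  [11] .#.## => .  t=2,i=0
  [10] .#.#. => #  t=7,i=11
  [9] .#..# => #  t=0,i=3
  [8] .#... => .  t=0,i=12
  [7] ..### => .  t=0,i=5
  [6] ..##. => #  t=1,i=2
  [5] ..#.# => .  t=2,i=15
  [4] ..#.. => #  t=0,i=2
  [3] ...## => #  t=1,i=1
  [2] ...#. => .  t=0,i=1
  [1] ....# => .  t=0,i=0
  [0] ..... => .  t=0,i=14
  bits 11010010101001110101011001011000 = 3534181976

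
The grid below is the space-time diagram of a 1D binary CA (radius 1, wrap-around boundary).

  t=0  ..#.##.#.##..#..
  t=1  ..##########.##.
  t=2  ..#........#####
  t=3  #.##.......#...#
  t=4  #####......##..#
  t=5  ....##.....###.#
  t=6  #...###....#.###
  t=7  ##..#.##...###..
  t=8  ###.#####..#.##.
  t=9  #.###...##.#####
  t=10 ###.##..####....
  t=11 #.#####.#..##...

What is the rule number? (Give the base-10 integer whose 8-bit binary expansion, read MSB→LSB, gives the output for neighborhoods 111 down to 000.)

  ###|.  b7=0 t=1,i=3
  ##.|#  b6=1 t=0,i=5
  #.#|#  b5=1 t=0,i=3
  #..|#  b4=1 t=0,i=11
  .##|#  b3=1 t=0,i=4
  .#.|#  b2=1 t=0,i=2
  ..#|.  b1=0 t=0,i=1
  ...|.  b0=0 t=0,i=0
  bits 01111100 = 124

124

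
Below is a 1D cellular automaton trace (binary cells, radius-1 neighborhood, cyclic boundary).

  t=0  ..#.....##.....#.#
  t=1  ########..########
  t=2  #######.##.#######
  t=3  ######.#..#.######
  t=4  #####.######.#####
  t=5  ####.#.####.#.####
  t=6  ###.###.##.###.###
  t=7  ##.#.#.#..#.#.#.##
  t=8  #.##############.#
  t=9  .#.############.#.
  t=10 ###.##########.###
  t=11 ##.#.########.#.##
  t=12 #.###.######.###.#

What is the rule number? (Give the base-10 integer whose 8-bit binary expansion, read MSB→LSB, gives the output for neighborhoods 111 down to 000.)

183

  ###|#  b7=1 t=1,i=0
  ##.|.  b6=0 t=0,i=9
  #.#|#  b5=1 t=0,i=16
  #..|#  b4=1 t=0,i=0
  .##|.  b3=0 t=0,i=8
  .#.|#  b2=1 t=0,i=2
  ..#|#  b1=1 t=0,i=1
  ...|#  b0=1 t=0,i=4
  bits 10110111 = 183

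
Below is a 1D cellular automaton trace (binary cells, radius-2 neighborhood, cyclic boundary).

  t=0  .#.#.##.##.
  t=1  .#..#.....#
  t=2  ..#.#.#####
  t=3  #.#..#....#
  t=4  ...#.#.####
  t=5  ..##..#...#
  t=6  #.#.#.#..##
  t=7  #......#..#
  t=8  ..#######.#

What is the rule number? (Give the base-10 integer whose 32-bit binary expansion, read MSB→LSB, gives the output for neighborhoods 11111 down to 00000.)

  ##### -> .   bit 31 = 0  t=2,i=8
  ####. -> .   bit 30 = 0  t=2,i=9
  ###.# -> #   bit 29 = 1  t=6,i=0
  ###.. -> #   bit 28 = 1  t=2,i=10
  ##.## -> .   bit 27 = 0  t=0,i=7
  ##.#. -> .   bit 26 = 0  t=3,i=1
  ##..# -> #   bit 25 = 1  t=0,i=10
  ##... -> .   bit 24 = 0  t=4,i=0
  #.### -> .   bit 23 = 0  t=2,i=6
  #.##. -> .   bit 22 = 0  t=0,i=5
  #.#.# -> .   bit 21 = 0  t=0,i=3
  #.#.. -> .   bit 20 = 0  t=1,i=1
  #..## -> .   bit 19 = 0  t=5,i=1
  #..#. -> .   bit 18 = 0  t=0,i=0
  #...# -> .   bit 17 = 0  t=4,i=1
  #.... -> #   bit 16 = 1  t=1,i=6
  .#### -> .   bit 15 = 0  t=2,i=7
  .###. -> #   bit 14 = 1  t=6,i=10
  .##.# -> .   bit 13 = 0  t=0,i=6
  .##.. -> .   bit 12 = 0  t=0,i=9
  .#.## -> #   bit 11 = 1  t=0,i=4
  .#.#. -> .   bit 10 = 0  t=0,i=2
  .#..# -> #   bit 9 = 1  t=1,i=2
  .#... -> .   bit 8 = 0  t=1,i=5
  ..### -> .   bit 7 = 0  t=6,i=9
  ..##. -> #   bit 6 = 1  t=3,i=10
  ..#.# -> #   bit 5 = 1  t=0,i=1
  ..#.. -> #   bit 4 = 1  t=1,i=4
  ...## -> #   bit 3 = 1  t=3,i=9
  ...#. -> #   bit 2 = 1  t=1,i=9
  ....# -> #   bit 1 = 1  t=1,i=8
  ..... -> #   bit 0 = 1  t=1,i=7
  bits 00110010000000010100101001111111 = 838945407

838945407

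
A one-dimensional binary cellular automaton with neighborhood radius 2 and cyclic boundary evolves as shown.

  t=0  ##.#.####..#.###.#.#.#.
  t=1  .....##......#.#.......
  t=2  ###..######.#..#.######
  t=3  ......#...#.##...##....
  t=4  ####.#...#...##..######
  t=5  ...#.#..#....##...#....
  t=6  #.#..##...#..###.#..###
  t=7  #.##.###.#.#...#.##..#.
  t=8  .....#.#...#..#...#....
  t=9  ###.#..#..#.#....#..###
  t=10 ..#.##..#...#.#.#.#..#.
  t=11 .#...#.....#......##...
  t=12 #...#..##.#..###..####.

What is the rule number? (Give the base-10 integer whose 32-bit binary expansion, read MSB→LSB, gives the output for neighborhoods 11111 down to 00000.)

  #####|.  b31=0 t=2,i=0
  ####.|.  b30=0 t=0,i=7
  ###.#|#  b29=1 t=0,i=15
  ###..|.  b28=0 t=0,i=8
  ##.##|.  b27=0 t=7,i=4
  ##.#.|.  b26=0 t=0,i=2
  ##..#|.  b25=0 t=0,i=9
  ##...|#  b24=1 t=1,i=7
  #.###|#  b23=1 t=0,i=5
  #.##.|.  b22=0 t=0,i=0
  #.#.#|.  b21=0 t=0,i=3
  #.#..|#  b20=1 t=1,i=15
  #..##|.  b19=0 t=2,i=4
  #..#.|.  b18=0 t=0,i=10
  #...#|.  b17=0 t=3,i=8
  #....|#  b16=1 t=1,i=8
  .####|#  b15=1 t=0,i=6
  .###.|.  b14=0 t=0,i=14
  .##.#|.  b13=0 t=0,i=1
  .##..|#  b12=1 t=1,i=6
  .#.##|.  b11=0 t=0,i=4
  .#.#.|.  b10=0 t=0,i=18
  .#..#|#  b9=1 t=2,i=13
  .#...|.  b8=0 t=1,i=16
  ..###|.  b7=0 t=2,i=5
  ..##.|#  b6=1 t=1,i=5
  ..#.#|.  b5=0 t=0,i=11
  ..#..|.  b4=0 t=3,i=6
  ...##|.  b3=0 t=1,i=4
  ...#.|#  b2=1 t=1,i=12
  ....#|.  b1=0 t=1,i=3
  .....|#  b0=1 t=1,i=0
  bits 00100001100100011001001001000101 = 563188293

563188293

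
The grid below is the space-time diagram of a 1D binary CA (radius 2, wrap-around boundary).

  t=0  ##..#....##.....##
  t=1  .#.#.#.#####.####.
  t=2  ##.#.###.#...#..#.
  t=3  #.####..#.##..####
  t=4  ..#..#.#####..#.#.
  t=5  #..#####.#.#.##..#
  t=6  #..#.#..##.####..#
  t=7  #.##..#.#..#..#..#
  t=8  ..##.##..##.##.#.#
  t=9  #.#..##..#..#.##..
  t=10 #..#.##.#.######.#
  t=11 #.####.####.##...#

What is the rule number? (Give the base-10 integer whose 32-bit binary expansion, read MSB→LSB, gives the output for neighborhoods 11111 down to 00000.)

  ##### -> #   bit 31 = 1  t=1,i=9
  ####. -> .   bit 30 = 0  t=0,i=0
  ###.# -> .   bit 29 = 0  t=1,i=11
  ###.. -> #   bit 28 = 1  t=0,i=1
  ##.## -> .   bit 27 = 0  t=1,i=12
  ##.#. -> #   bit 26 = 1  t=2,i=2
  ##..# -> .   bit 25 = 0  t=0,i=2
  ##... -> #   bit 24 = 1  t=0,i=11
  #.### -> #   bit 23 = 1  t=1,i=7
  #.##. -> #   bit 22 = 1  t=2,i=0
  #.#.# -> #   bit 21 = 1  t=1,i=3
  #.#.. -> .   bit 20 = 0  t=2,i=9
  #..## -> .   bit 19 = 0  t=3,i=13
  #..#. -> #   bit 18 = 1  t=0,i=3
  #...# -> #   bit 17 = 1  t=2,i=11
  #.... -> .   bit 16 = 0  t=0,i=6
  .#### -> .   bit 15 = 0  t=0,i=17
  .###. -> .   bit 14 = 0  t=2,i=6
  .##.# -> .   bit 13 = 0  t=2,i=1
  .##.. -> #   bit 12 = 1  t=0,i=10
  .#.## -> #   bit 11 = 1  t=1,i=6
  .#.#. -> .   bit 10 = 0  t=1,i=2
  .#..# -> #   bit 9 = 1  t=2,i=14
  .#... -> #   bit 8 = 1  t=0,i=5
  ..### -> #   bit 7 = 1  t=0,i=16
  ..##. -> #   bit 6 = 1  t=0,i=9
  ..#.# -> #   bit 5 = 1  t=1,i=1
  ..#.. -> .   bit 4 = 0  t=0,i=4
  ...## -> #   bit 3 = 1  t=0,i=8
  ...#. -> .   bit 2 = 0  t=2,i=12
  ....# -> #   bit 1 = 1  t=0,i=7
  ..... -> #   bit 0 = 1  t=0,i=13
  bits 10010101111001100001101111101011 = 2514885611

2514885611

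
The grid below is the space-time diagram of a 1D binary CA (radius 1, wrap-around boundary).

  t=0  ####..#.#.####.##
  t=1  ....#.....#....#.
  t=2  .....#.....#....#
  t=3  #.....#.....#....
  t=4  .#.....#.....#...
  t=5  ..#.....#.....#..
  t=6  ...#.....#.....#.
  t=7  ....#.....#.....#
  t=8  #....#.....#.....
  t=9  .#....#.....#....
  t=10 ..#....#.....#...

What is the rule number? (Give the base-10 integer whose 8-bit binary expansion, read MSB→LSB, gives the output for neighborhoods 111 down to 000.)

  ### -> .   bit 7 = 0  t=0,i=0
  ##. -> .   bit 6 = 0  t=0,i=3
  #.# -> .   bit 5 = 0  t=0,i=7
  #.. -> #   bit 4 = 1  t=0,i=4
  .## -> #   bit 3 = 1  t=0,i=10
  .#. -> .   bit 2 = 0  t=0,i=6
  ..# -> .   bit 1 = 0  t=0,i=5
  ... -> .   bit 0 = 0  t=1,i=0
  bits 00011000 = 24

24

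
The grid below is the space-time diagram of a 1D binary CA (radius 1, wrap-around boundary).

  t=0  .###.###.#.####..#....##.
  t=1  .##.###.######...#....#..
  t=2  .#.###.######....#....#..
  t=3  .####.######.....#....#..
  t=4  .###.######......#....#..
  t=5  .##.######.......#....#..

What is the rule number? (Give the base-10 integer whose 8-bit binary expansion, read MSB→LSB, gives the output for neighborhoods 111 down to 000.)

  ### -> #   bit 7 = 1  t=0,i=2
  ##. -> .   bit 6 = 0  t=0,i=3
  #.# -> #   bit 5 = 1  t=0,i=4
  #.. -> .   bit 4 = 0  t=0,i=15
  .## -> #   bit 3 = 1  t=0,i=1
  .#. -> #   bit 2 = 1  t=0,i=9
  ..# -> .   bit 1 = 0  t=0,i=0
  ... -> .   bit 0 = 0  t=0,i=19
  bits 10101100 = 172

172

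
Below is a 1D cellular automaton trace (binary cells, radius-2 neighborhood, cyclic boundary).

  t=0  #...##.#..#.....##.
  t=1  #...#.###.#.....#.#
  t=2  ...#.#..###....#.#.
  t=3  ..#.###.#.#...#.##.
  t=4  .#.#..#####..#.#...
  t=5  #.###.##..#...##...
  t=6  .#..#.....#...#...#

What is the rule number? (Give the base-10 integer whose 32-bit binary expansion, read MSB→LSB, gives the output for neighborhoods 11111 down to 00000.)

875597524

  #####|.  b31=0 t=4,i=8
  ####.|.  b30=0 t=4,i=9
  ###.#|#  b29=1 t=1,i=8
  ###..|#  b28=1 t=2,i=10
  ##.##|.  b27=0 t=5,i=5
  ##.#.|#  b26=1 t=0,i=6
  ##..#|.  b25=0 t=4,i=11
  ##...|.  b24=0 t=1,i=1
  #.###|.  b23=0 t=1,i=6
  #.##.|.  b22=0 t=1,i=18
  #.#.#|#  b21=1 t=3,i=8
  #.#..|#  b20=1 t=0,i=0
  #..##|.  b19=0 t=2,i=7
  #..#.|.  b18=0 t=0,i=9
  #...#|.  b17=0 t=0,i=2
  #....|.  b16=0 t=0,i=12
  .####|#  b15=1 t=4,i=7
  .###.|.  b14=0 t=1,i=7
  .##.#|.  b13=0 t=0,i=5
  .##..|.  b12=0 t=1,i=0
  .#.##|#  b11=1 t=1,i=5
  .#.#.|#  b10=1 t=2,i=4
  .#..#|#  b9=1 t=0,i=8
  .#...|.  b8=0 t=0,i=1
  ..###|#  b7=1 t=2,i=8
  ..##.|#  b6=1 t=0,i=4
  ..#.#|.  b5=0 t=1,i=4
  ..#..|#  b4=1 t=0,i=10
  ...##|.  b3=0 t=0,i=3
  ...#.|#  b2=1 t=1,i=3
  ....#|.  b1=0 t=0,i=14
  .....|.  b0=0 t=0,i=13
  bits 00110100001100001000111011010100 = 875597524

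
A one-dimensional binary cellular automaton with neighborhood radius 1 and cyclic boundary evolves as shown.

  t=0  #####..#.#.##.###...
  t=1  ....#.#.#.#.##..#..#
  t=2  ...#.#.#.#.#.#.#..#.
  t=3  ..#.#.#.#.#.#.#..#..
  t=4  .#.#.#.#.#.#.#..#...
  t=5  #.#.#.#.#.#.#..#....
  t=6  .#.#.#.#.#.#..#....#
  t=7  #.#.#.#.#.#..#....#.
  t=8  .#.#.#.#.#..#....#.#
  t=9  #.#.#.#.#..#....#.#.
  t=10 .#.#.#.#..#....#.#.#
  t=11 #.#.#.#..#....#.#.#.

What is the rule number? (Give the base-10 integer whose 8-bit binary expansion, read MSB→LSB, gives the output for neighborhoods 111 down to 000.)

  [7] ### => .  t=0,i=1
  [6] ##. => #  t=0,i=4
  [5] #.# => #  t=0,i=8
  [4] #.. => .  t=0,i=5
  [3] .## => .  t=0,i=0
  [2] .#. => .  t=0,i=7
  [1] ..# => #  t=0,i=6
  [0] ... => .  t=0,i=18
  bits 01100010 = 98

98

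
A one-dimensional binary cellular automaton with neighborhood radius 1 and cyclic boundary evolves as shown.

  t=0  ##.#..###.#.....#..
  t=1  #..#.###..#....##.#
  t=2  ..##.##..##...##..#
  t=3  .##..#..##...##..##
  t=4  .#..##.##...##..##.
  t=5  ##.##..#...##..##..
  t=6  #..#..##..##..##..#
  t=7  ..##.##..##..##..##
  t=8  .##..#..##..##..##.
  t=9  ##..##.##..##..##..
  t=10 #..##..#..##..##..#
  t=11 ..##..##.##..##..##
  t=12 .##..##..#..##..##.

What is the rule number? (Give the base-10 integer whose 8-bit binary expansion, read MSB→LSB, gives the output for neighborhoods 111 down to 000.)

  [7] ### => #  t=0,i=7
  [6] ##. => .  t=0,i=1
  [5] #.# => .  t=0,i=2
  [4] #.. => .  t=0,i=4
  [3] .## => #  t=0,i=0
  [2] .#. => #  t=0,i=3
  [1] ..# => #  t=0,i=5
  [0] ... => .  t=0,i=12
  bits 10001110 = 142

142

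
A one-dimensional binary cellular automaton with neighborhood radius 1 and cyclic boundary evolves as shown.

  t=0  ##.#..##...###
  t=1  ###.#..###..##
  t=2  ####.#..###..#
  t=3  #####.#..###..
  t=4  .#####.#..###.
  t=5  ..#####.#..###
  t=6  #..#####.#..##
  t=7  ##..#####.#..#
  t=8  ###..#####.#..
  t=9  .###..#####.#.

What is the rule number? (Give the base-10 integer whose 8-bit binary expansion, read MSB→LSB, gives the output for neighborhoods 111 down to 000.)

241

  ### -> #   bit 7 = 1  t=0,i=0
  ##. -> #   bit 6 = 1  t=0,i=1
  #.# -> #   bit 5 = 1  t=0,i=2
  #.. -> #   bit 4 = 1  t=0,i=4
  .## -> .   bit 3 = 0  t=0,i=6
  .#. -> .   bit 2 = 0  t=0,i=3
  ..# -> .   bit 1 = 0  t=0,i=5
  ... -> #   bit 0 = 1  t=0,i=9
  bits 11110001 = 241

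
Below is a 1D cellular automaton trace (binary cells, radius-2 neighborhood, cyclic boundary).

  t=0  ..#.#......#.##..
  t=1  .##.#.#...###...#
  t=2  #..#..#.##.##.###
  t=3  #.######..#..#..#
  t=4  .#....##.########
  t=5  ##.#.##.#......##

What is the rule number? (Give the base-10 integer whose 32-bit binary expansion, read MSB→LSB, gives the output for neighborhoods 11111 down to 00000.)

2082425468

  #####|.  b31=0 t=3,i=4
  ####.|#  b30=1 t=2,i=16
  ###.#|#  b29=1 t=4,i=16
  ###..|#  b28=1 t=1,i=12
  ##.##|#  b27=1 t=2,i=10
  ##.#.|#  b26=1 t=1,i=3
  ##..#|.  b25=0 t=2,i=1
  ##...|.  b24=0 t=0,i=15
  #.###|.  b23=0 t=2,i=14
  #.##.|.  b22=0 t=0,i=13
  #.#.#|.  b21=0 t=1,i=4
  #.#..|#  b20=1 t=0,i=4
  #..##|#  b19=1 t=3,i=15
  #..#.|#  b18=1 t=2,i=2
  #...#|#  b17=1 t=1,i=8
  #....|#  b16=1 t=0,i=6
  .####|.  b15=0 t=2,i=15
  .###.|#  b14=1 t=1,i=11
  .##.#|.  b13=0 t=1,i=2
  .##..|.  b12=0 t=0,i=14
  .#.##|#  b11=1 t=0,i=12
  .#.#.|.  b10=0 t=0,i=3
  .#..#|#  b9=1 t=2,i=4
  .#...|.  b8=0 t=0,i=5
  ..###|.  b7=0 t=1,i=10
  ..##.|#  b6=1 t=3,i=16
  ..#.#|#  b5=1 t=0,i=2
  ..#..|#  b4=1 t=2,i=3
  ...##|#  b3=1 t=1,i=9
  ...#.|#  b2=1 t=0,i=1
  ....#|.  b1=0 t=0,i=0
  .....|.  b0=0 t=0,i=7
  bits 01111100000111110100101001111100 = 2082425468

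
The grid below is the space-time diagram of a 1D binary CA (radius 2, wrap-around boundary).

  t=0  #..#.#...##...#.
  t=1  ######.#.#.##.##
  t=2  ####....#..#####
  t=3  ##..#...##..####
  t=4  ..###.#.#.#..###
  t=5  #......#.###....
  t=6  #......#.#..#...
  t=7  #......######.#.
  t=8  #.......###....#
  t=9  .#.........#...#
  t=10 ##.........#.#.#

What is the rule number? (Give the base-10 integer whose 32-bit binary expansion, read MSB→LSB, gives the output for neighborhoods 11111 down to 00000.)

  #####|#  b31=1 t=1,i=0
  ####.|.  b30=0 t=1,i=4
  ###.#|.  b29=0 t=1,i=5
  ###..|.  b28=0 t=2,i=3
  ##.##|#  b27=1 t=1,i=13
  ##.#.|.  b26=0 t=1,i=6
  ##..#|#  b25=1 t=3,i=2
  ##...|#  b24=1 t=0,i=11
  #.###|#  b23=1 t=1,i=14
  #.##.|#  b22=1 t=1,i=11
  #.#.#|.  b21=0 t=1,i=7
  #.#..|#  b20=1 t=0,i=0
  #..##|.  b19=0 t=2,i=10
  #..#.|#  b18=1 t=0,i=2
  #...#|#  b17=1 t=0,i=7
  #....|.  b16=0 t=2,i=5
  .####|#  b15=1 t=1,i=15
  .###.|.  b14=0 t=4,i=3
  .##.#|#  b13=1 t=1,i=12
  .##..|.  b12=0 t=0,i=10
  .#.##|.  b11=0 t=1,i=10
  .#.#.|#  b10=1 t=0,i=4
  .#..#|#  b9=1 t=0,i=1
  .#...|.  b8=0 t=0,i=6
  ..###|.  b7=0 t=2,i=11
  ..##.|#  b6=1 t=0,i=9
  ..#.#|#  b5=1 t=0,i=3
  ..#..|#  b4=1 t=2,i=8
  ...##|.  b3=0 t=0,i=8
  ...#.|.  b2=0 t=0,i=13
  ....#|.  b1=0 t=2,i=6
  .....|.  b0=0 t=5,i=3
  bits 10001011110101101010011001110000 = 2346100336

2346100336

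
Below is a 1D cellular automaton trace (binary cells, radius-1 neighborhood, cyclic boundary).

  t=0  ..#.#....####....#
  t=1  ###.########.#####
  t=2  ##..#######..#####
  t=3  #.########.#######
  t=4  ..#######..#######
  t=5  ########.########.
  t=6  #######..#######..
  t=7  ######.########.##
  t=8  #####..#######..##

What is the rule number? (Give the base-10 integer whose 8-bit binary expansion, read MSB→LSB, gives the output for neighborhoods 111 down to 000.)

159

  nb ###: next=#  (t=0,i=10, bit7=1)
  nb ##.: next=.  (t=0,i=12, bit6=0)
  nb #.#: next=.  (t=0,i=3, bit5=0)
  nb #..: next=#  (t=0,i=0, bit4=1)
  nb .##: next=#  (t=0,i=9, bit3=1)
  nb .#.: next=#  (t=0,i=2, bit2=1)
  nb ..#: next=#  (t=0,i=1, bit1=1)
  nb ...: next=#  (t=0,i=6, bit0=1)
  bits 10011111 = 159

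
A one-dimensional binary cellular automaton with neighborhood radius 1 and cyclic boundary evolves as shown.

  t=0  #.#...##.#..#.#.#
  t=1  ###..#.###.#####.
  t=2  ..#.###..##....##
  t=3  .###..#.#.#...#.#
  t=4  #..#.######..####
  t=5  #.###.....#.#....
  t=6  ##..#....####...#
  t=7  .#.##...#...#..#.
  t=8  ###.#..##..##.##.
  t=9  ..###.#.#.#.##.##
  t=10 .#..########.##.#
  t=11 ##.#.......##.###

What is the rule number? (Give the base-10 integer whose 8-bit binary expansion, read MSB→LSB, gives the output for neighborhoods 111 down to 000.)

102

  ### -> .   bit 7 = 0  t=1,i=1
  ##. -> #   bit 6 = 1  t=0,i=0
  #.# -> #   bit 5 = 1  t=0,i=1
  #.. -> .   bit 4 = 0  t=0,i=3
  .## -> .   bit 3 = 0  t=0,i=6
  .#. -> #   bit 2 = 1  t=0,i=2
  ..# -> #   bit 1 = 1  t=0,i=5
  ... -> .   bit 0 = 0  t=0,i=4
  bits 01100110 = 102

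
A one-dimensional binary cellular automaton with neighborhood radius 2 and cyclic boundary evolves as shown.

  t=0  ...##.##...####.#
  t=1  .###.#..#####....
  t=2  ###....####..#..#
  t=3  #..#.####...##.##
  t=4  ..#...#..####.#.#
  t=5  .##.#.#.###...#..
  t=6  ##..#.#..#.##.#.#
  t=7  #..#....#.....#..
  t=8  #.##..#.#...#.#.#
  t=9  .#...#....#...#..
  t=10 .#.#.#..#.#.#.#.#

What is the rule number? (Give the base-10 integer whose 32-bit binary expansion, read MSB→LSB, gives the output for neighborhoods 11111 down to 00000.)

2301542618

  ##### -> #   bit 31 = 1  t=1,i=10
  ####. -> .   bit 30 = 0  t=0,i=13
  ###.# -> .   bit 29 = 0  t=0,i=14
  ###.. -> .   bit 28 = 0  t=1,i=12
  ##.## -> #   bit 27 = 1  t=0,i=5
  ##.#. -> .   bit 26 = 0  t=0,i=15
  ##..# -> .   bit 25 = 0  t=2,i=11
  ##... -> #   bit 24 = 1  t=0,i=8
  #.### -> .   bit 23 = 0  t=3,i=5
  #.##. -> .   bit 22 = 0  t=0,i=6
  #.#.# -> #   bit 21 = 1  t=4,i=14
  #.#.. -> .   bit 20 = 0  t=0,i=16
  #..## -> #   bit 19 = 1  t=1,i=7
  #..#. -> #   bit 18 = 1  t=2,i=12
  #...# -> #   bit 17 = 1  t=0,i=1
  #.... -> .   bit 16 = 0  t=1,i=14
  .#### -> #   bit 15 = 1  t=0,i=12
  .###. -> #   bit 14 = 1  t=1,i=2
  .##.# -> .   bit 13 = 0  t=0,i=4
  .##.. -> .   bit 12 = 0  t=0,i=7
  .#.## -> .   bit 11 = 0  t=3,i=4
  .#.#. -> .   bit 10 = 0  t=4,i=15
  .#..# -> .   bit 9 = 0  t=1,i=6
  .#... -> .   bit 8 = 0  t=0,i=0
  ..### -> #   bit 7 = 1  t=0,i=11
  ..##. -> #   bit 6 = 1  t=0,i=3
  ..#.# -> .   bit 5 = 0  t=3,i=3
  ..#.. -> #   bit 4 = 1  t=2,i=13
  ...## -> #   bit 3 = 1  t=0,i=2
  ...#. -> .   bit 2 = 0  t=4,i=5
  ....# -> #   bit 1 = 1  t=1,i=16
  ..... -> .   bit 0 = 0  t=1,i=15
  bits 10001001001011101100000011011010 = 2301542618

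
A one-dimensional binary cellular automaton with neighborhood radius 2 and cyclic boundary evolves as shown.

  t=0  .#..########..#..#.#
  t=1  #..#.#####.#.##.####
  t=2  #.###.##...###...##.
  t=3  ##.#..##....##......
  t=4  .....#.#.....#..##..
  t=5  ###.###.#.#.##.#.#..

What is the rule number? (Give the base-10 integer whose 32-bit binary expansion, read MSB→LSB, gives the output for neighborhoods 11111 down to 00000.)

2423053621

  nb #####: next=#  (t=0,i=6, bit31=1)
  nb ####.: next=.  (t=0,i=10, bit30=0)
  nb ###.#: next=.  (t=1,i=9, bit29=0)
  nb ###..: next=#  (t=0,i=11, bit28=1)
  nb ##.##: next=.  (t=1,i=15, bit27=0)
  nb ##.#.: next=.  (t=1,i=10, bit26=0)
  nb ##..#: next=.  (t=0,i=12, bit25=0)
  nb ##...: next=.  (t=2,i=8, bit24=0)
  nb #.###: next=.  (t=1,i=5, bit23=0)
  nb #.##.: next=#  (t=1,i=13, bit22=1)
  nb #.#.#: next=#  (t=0,i=19, bit21=1)
  nb #.#..: next=.  (t=0,i=1, bit20=0)
  nb #..##: next=#  (t=0,i=3, bit19=1)
  nb #..#.: next=#  (t=0,i=13, bit18=1)
  nb #...#: next=.  (t=2,i=9, bit17=0)
  nb #....: next=.  (t=3,i=9, bit16=0)
  nb .####: next=#  (t=0,i=5, bit15=1)
  nb .###.: next=#  (t=2,i=3, bit14=1)
  nb .##.#: next=.  (t=1,i=14, bit13=0)
  nb .##..: next=#  (t=2,i=7, bit12=1)
  nb .#.##: next=#  (t=1,i=4, bit11=1)
  nb .#.#.: next=#  (t=0,i=0, bit10=1)
  nb .#..#: next=.  (t=0,i=2, bit9=0)
  nb .#...: next=#  (t=4,i=8, bit8=1)
  nb ..###: next=.  (t=0,i=4, bit7=0)
  nb ..##.: next=.  (t=2,i=17, bit6=0)
  nb ..#.#: next=#  (t=0,i=17, bit5=1)
  nb ..#..: next=#  (t=0,i=14, bit4=1)
  nb ...##: next=.  (t=2,i=10, bit3=0)
  nb ...#.: next=#  (t=4,i=4, bit2=1)
  nb ....#: next=.  (t=3,i=10, bit1=0)
  nb .....: next=#  (t=3,i=16, bit0=1)
  bits 10010000011011001101110100110101 = 2423053621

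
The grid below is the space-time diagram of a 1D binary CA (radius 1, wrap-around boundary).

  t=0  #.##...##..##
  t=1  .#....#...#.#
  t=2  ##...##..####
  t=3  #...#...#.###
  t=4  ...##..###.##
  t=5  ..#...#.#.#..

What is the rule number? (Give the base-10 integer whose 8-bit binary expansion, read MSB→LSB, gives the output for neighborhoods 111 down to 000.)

166

  ### -> #   bit 7 = 1  t=0,i=12
  ##. -> .   bit 6 = 0  t=0,i=0
  #.# -> #   bit 5 = 1  t=0,i=1
  #.. -> .   bit 4 = 0  t=0,i=4
  .## -> .   bit 3 = 0  t=0,i=2
  .#. -> #   bit 2 = 1  t=1,i=1
  ..# -> #   bit 1 = 1  t=0,i=6
  ... -> .   bit 0 = 0  t=0,i=5
  bits 10100110 = 166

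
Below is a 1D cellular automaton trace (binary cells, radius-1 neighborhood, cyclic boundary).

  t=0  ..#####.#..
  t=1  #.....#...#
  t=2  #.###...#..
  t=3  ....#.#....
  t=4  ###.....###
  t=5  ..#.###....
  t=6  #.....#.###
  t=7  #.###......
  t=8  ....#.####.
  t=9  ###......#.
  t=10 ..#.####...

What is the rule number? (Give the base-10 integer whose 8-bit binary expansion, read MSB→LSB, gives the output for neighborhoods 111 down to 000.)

  ###|.  b7=0 t=0,i=3
  ##.|#  b6=1 t=0,i=6
  #.#|.  b5=0 t=0,i=7
  #..|.  b4=0 t=0,i=9
  .##|.  b3=0 t=0,i=2
  .#.|.  b2=0 t=0,i=8
  ..#|.  b1=0 t=0,i=1
  ...|#  b0=1 t=0,i=0
  bits 01000001 = 65

65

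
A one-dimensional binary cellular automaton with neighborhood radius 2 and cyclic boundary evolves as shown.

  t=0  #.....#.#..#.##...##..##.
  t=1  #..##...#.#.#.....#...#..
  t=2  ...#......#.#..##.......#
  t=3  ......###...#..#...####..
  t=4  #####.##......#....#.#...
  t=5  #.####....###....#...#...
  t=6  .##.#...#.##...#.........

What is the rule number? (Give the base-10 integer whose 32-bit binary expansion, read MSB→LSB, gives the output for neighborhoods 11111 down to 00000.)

3904129219

  [31] ##### => #  t=4,i=2
  [30] ####. => #  t=3,i=21
  [29] ###.# => #  t=4,i=4
  [28] ###.. => .  t=3,i=8
  [27] ##.## => #  t=4,i=5
  [26] ##.#. => .  t=0,i=24
  [25] ##..# => .  t=0,i=20
  [24] ##... => .  t=0,i=15
  [23] #.### => #  t=5,i=2
  [22] #.##. => .  t=0,i=13
  [21] #.#.# => #  t=1,i=10
  [20] #.#.. => #  t=0,i=0
  [19] #..## => .  t=0,i=21
  [18] #..#. => #  t=0,i=10
  [17] #...# => .  t=0,i=16
  [16] #.... => .  t=0,i=2
  [15] .#### => .  t=3,i=20
  [14] .###. => #  t=3,i=7
  [13] .##.# => .  t=0,i=23
  [12] .##.. => .  t=0,i=14
  [11] .#.## => #  t=0,i=12
  [10] .#.#. => .  t=0,i=7
  [9] .#..# => .  t=0,i=9
  [8] .#... => .  t=0,i=1
  [7] ..### => #  t=3,i=6
  [6] ..##. => #  t=0,i=18
  [5] ..#.# => .  t=0,i=6
  [4] ..#.. => .  t=1,i=0
  [3] ...## => .  t=0,i=17
  [2] ...#. => .  t=0,i=5
  [1] ....# => #  t=0,i=4
  [0] ..... => #  t=0,i=3
  bits 11101000101101000100100011000011 = 3904129219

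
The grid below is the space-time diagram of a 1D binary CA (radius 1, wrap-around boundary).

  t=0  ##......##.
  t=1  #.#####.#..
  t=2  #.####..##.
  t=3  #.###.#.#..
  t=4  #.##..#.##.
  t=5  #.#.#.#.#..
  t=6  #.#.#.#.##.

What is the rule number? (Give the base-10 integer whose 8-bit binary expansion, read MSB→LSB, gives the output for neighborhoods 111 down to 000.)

  ### -> #   bit 7 = 1  t=1,i=3
  ##. -> .   bit 6 = 0  t=0,i=1
  #.# -> .   bit 5 = 0  t=0,i=10
  #.. -> #   bit 4 = 1  t=0,i=2
  .## -> #   bit 3 = 1  t=0,i=0
  .#. -> #   bit 2 = 1  t=1,i=0
  ..# -> .   bit 1 = 0  t=0,i=7
  ... -> #   bit 0 = 1  t=0,i=3
  bits 10011101 = 157

157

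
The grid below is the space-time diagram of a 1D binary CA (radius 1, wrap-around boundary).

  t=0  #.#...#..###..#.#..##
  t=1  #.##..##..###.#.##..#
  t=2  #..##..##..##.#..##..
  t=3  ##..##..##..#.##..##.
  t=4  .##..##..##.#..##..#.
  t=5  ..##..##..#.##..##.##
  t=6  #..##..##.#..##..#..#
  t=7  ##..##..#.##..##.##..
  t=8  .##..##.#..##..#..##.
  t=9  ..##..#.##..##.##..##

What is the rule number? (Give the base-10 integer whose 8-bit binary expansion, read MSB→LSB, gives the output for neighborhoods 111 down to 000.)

212

  [7] ### => #  t=0,i=10
  [6] ##. => #  t=0,i=0
  [5] #.# => .  t=0,i=1
  [4] #.. => #  t=0,i=3
  [3] .## => .  t=0,i=9
  [2] .#. => #  t=0,i=2
  [1] ..# => .  t=0,i=5
  [0] ... => .  t=0,i=4
  bits 11010100 = 212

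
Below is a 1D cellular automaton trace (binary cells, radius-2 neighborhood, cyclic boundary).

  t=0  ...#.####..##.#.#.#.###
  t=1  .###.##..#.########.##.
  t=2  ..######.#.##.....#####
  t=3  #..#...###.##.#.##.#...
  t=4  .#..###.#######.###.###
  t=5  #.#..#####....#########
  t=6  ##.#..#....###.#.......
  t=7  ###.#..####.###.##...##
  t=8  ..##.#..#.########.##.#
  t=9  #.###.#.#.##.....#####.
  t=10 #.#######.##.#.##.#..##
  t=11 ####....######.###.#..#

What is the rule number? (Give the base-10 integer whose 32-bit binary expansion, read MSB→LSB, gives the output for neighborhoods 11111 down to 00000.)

  nb #####: next=.  (t=1,i=13, bit31=0)
  nb ####.: next=.  (t=0,i=7, bit30=0)
  nb ###.#: next=#  (t=1,i=3, bit29=1)
  nb ###..: next=.  (t=0,i=8, bit28=0)
  nb ##.##: next=#  (t=1,i=4, bit27=1)
  nb ##.#.: next=#  (t=0,i=13, bit26=1)
  nb ##..#: next=#  (t=0,i=9, bit25=1)
  nb ##...: next=.  (t=0,i=0, bit24=0)
  nb #.###: next=#  (t=0,i=5, bit23=1)
  nb #.##.: next=#  (t=1,i=5, bit22=1)
  nb #.#.#: next=#  (t=0,i=14, bit21=1)
  nb #.#..: next=.  (t=3,i=19, bit20=0)
  nb #..##: next=.  (t=0,i=10, bit19=0)
  nb #..#.: next=.  (t=1,i=8, bit18=0)
  nb #...#: next=#  (t=0,i=1, bit17=1)
  nb #....: next=#  (t=2,i=14, bit16=1)
  nb .####: next=#  (t=0,i=6, bit15=1)
  nb .###.: next=#  (t=0,i=21, bit14=1)
  nb .##.#: next=#  (t=0,i=12, bit13=1)
  nb .##..: next=#  (t=1,i=6, bit12=1)
  nb .#.##: next=.  (t=0,i=4, bit11=0)
  nb .#.#.: next=#  (t=0,i=15, bit10=1)
  nb .#..#: next=#  (t=3,i=1, bit9=1)
  nb .#...: next=#  (t=3,i=4, bit8=1)
  nb ..###: next=.  (t=1,i=1, bit7=0)
  nb ..##.: next=#  (t=0,i=11, bit6=1)
  nb ..#.#: next=#  (t=0,i=3, bit5=1)
  nb ..#..: next=.  (t=3,i=0, bit4=0)
  nb ...##: next=#  (t=2,i=17, bit3=1)
  nb ...#.: next=#  (t=0,i=2, bit2=1)
  nb ....#: next=#  (t=2,i=16, bit1=1)
  nb .....: next=.  (t=2,i=15, bit0=0)
  bits 00101110111000111111011101101110 = 786691950

786691950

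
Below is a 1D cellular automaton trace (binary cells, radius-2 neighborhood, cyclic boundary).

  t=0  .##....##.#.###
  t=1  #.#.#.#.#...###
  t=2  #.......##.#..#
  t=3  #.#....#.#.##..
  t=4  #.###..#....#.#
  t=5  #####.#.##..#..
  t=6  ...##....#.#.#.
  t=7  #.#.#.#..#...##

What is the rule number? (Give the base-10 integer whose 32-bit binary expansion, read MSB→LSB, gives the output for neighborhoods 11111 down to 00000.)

2023060264

  #####|.  b31=0 t=5,i=2
  ####.|#  b30=1 t=1,i=14
  ###.#|#  b29=1 t=0,i=14
  ###..|#  b28=1 t=4,i=4
  ##.##|#  b27=1 t=0,i=0
  ##.#.|.  b26=0 t=0,i=9
  ##..#|.  b25=0 t=3,i=13
  ##...|.  b24=0 t=0,i=3
  #.###|#  b23=1 t=0,i=12
  #.##.|.  b22=0 t=0,i=1
  #.#.#|.  b21=0 t=0,i=10
  #.#..|#  b20=1 t=1,i=8
  #..##|.  b19=0 t=2,i=13
  #..#.|#  b18=1 t=3,i=14
  #...#|.  b17=0 t=1,i=10
  #....|#  b16=1 t=0,i=4
  .####|.  b15=0 t=1,i=13
  .###.|#  b14=1 t=0,i=13
  .##.#|#  b13=1 t=0,i=8
  .##..|#  b12=1 t=0,i=2
  .#.##|.  b11=0 t=0,i=11
  .#.#.|.  b10=0 t=1,i=3
  .#..#|#  b9=1 t=2,i=12
  .#...|#  b8=1 t=1,i=9
  ..###|.  b7=0 t=1,i=12
  ..##.|.  b6=0 t=0,i=7
  ..#.#|#  b5=1 t=3,i=0
  ..#..|.  b4=0 t=4,i=7
  ...##|#  b3=1 t=0,i=6
  ...#.|.  b2=0 t=3,i=6
  ....#|.  b1=0 t=0,i=5
  .....|.  b0=0 t=2,i=3
  bits 01111000100101010111001100101000 = 2023060264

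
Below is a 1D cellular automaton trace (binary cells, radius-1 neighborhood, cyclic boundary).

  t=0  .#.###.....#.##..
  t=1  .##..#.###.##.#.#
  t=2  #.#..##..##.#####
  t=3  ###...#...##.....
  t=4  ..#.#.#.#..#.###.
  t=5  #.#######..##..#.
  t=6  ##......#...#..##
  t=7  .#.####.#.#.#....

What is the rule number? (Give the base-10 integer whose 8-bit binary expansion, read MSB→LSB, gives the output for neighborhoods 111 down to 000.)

  nb ###: next=.  (t=0,i=4, bit7=0)
  nb ##.: next=#  (t=0,i=5, bit6=1)
  nb #.#: next=#  (t=0,i=2, bit5=1)
  nb #..: next=.  (t=0,i=6, bit4=0)
  nb .##: next=.  (t=0,i=3, bit3=0)
  nb .#.: next=#  (t=0,i=1, bit2=1)
  nb ..#: next=.  (t=0,i=0, bit1=0)
  nb ...: next=#  (t=0,i=7, bit0=1)
  bits 01100101 = 101

101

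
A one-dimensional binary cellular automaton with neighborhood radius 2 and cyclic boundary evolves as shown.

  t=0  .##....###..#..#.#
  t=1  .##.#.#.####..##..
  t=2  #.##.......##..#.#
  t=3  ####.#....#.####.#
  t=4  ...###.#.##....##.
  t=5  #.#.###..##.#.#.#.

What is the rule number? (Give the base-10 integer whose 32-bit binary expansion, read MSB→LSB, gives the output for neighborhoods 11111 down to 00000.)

1045917740

  #####|.  b31=0 t=3,i=1
  ####.|.  b30=0 t=1,i=10
  ###.#|#  b29=1 t=3,i=3
  ###..|#  b28=1 t=0,i=9
  ##.##|#  b27=1 t=2,i=1
  ##.#.|#  b26=1 t=1,i=3
  ##..#|#  b25=1 t=0,i=10
  ##...|.  b24=0 t=0,i=3
  #.###|.  b23=0 t=1,i=8
  #.##.|#  b22=1 t=0,i=1
  #.#.#|.  b21=0 t=0,i=17
  #.#..|#  b20=1 t=3,i=5
  #..##|.  b19=0 t=1,i=13
  #..#.|#  b18=1 t=0,i=11
  #...#|#  b17=1 t=1,i=17
  #....|#  b16=1 t=0,i=4
  .####|.  b15=0 t=1,i=9
  .###.|#  b14=1 t=0,i=8
  .##.#|#  b13=1 t=1,i=2
  .##..|#  b12=1 t=0,i=2
  .#.##|.  b11=0 t=0,i=0
  .#.#.|.  b10=0 t=0,i=16
  .#..#|.  b9=0 t=0,i=13
  .#...|.  b8=0 t=3,i=6
  ..###|.  b7=0 t=0,i=7
  ..##.|.  b6=0 t=1,i=1
  ..#.#|#  b5=1 t=0,i=15
  ..#..|.  b4=0 t=0,i=12
  ...##|#  b3=1 t=0,i=6
  ...#.|#  b2=1 t=3,i=9
  ....#|.  b1=0 t=0,i=5
  .....|.  b0=0 t=2,i=6
  bits 00111110010101110111000000101100 = 1045917740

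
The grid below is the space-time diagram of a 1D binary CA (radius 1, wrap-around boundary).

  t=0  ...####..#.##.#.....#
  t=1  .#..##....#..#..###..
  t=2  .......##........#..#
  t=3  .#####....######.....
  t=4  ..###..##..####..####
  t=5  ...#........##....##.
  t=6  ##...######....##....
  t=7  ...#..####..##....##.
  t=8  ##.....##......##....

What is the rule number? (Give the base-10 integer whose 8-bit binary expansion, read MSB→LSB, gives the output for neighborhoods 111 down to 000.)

  [7] ### => #  t=0,i=4
  [6] ##. => .  t=0,i=6
  [5] #.# => #  t=0,i=10
  [4] #.. => .  t=0,i=0
  [3] .## => .  t=0,i=3
  [2] .#. => .  t=0,i=9
  [1] ..# => .  t=0,i=2
  [0] ... => #  t=0,i=1
  bits 10100001 = 161

161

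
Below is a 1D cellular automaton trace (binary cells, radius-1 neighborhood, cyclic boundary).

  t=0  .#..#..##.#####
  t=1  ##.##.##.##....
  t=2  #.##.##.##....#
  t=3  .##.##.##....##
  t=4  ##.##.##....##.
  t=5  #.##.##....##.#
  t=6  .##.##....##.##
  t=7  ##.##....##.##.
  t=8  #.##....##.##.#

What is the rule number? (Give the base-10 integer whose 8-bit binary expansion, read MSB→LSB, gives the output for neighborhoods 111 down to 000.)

46

  ###|.  b7=0 t=0,i=11
  ##.|.  b6=0 t=0,i=8
  #.#|#  b5=1 t=0,i=0
  #..|.  b4=0 t=0,i=2
  .##|#  b3=1 t=0,i=7
  .#.|#  b2=1 t=0,i=1
  ..#|#  b1=1 t=0,i=3
  ...|.  b0=0 t=1,i=12
  bits 00101110 = 46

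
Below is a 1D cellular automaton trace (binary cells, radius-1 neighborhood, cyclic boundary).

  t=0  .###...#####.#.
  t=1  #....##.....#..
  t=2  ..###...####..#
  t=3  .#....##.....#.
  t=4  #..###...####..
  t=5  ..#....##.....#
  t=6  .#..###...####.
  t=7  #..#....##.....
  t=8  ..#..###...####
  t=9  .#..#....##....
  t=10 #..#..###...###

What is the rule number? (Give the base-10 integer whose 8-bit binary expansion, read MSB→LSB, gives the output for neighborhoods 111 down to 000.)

35

  ### -> .   bit 7 = 0  t=0,i=2
  ##. -> .   bit 6 = 0  t=0,i=3
  #.# -> #   bit 5 = 1  t=0,i=12
  #.. -> .   bit 4 = 0  t=0,i=4
  .## -> .   bit 3 = 0  t=0,i=1
  .#. -> .   bit 2 = 0  t=0,i=13
  ..# -> #   bit 1 = 1  t=0,i=0
  ... -> #   bit 0 = 1  t=0,i=5
  bits 00100011 = 35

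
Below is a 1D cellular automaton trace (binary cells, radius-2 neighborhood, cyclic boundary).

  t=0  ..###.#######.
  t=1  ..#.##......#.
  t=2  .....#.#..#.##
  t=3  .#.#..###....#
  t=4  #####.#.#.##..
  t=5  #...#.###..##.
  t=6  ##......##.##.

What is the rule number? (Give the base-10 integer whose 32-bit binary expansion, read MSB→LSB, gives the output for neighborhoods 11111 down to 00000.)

  ##### -> .   bit 31 = 0  t=0,i=8
  ####. -> .   bit 30 = 0  t=0,i=11
  ###.# -> #   bit 29 = 1  t=0,i=4
  ###.. -> #   bit 28 = 1  t=0,i=12
  ##.## -> #   bit 27 = 1  t=0,i=5
  ##.#. -> .   bit 26 = 0  t=4,i=5
  ##..# -> #   bit 25 = 1  t=4,i=12
  ##... -> .   bit 24 = 0  t=0,i=13
  #.### -> .   bit 23 = 0  t=0,i=6
  #.##. -> .   bit 22 = 0  t=1,i=4
  #.#.# -> #   bit 21 = 1  t=3,i=1
  #.#.. -> #   bit 20 = 1  t=2,i=7
  #..## -> .   bit 19 = 0  t=3,i=5
  #..#. -> .   bit 18 = 0  t=2,i=9
  #...# -> .   bit 17 = 0  t=0,i=0
  #.... -> #   bit 16 = 1  t=1,i=7
  .#### -> .   bit 15 = 0  t=0,i=7
  .###. -> .   bit 14 = 0  t=0,i=3
  .##.# -> #   bit 13 = 1  t=5,i=12
  .##.. -> #   bit 12 = 1  t=1,i=5
  .#.## -> .   bit 11 = 0  t=1,i=3
  .#.#. -> #   bit 10 = 1  t=2,i=6
  .#..# -> #   bit 9 = 1  t=2,i=8
  .#... -> #   bit 8 = 1  t=1,i=13
  ..### -> #   bit 7 = 1  t=0,i=2
  ..##. -> #   bit 6 = 1  t=5,i=11
  ..#.# -> .   bit 5 = 0  t=1,i=2
  ..#.. -> #   bit 4 = 1  t=1,i=12
  ...## -> .   bit 3 = 0  t=0,i=1
  ...#. -> .   bit 2 = 0  t=1,i=1
  ....# -> #   bit 1 = 1  t=1,i=10
  ..... -> .   bit 0 = 0  t=1,i=8
  bits 00111010001100010011011111010010 = 976304082

976304082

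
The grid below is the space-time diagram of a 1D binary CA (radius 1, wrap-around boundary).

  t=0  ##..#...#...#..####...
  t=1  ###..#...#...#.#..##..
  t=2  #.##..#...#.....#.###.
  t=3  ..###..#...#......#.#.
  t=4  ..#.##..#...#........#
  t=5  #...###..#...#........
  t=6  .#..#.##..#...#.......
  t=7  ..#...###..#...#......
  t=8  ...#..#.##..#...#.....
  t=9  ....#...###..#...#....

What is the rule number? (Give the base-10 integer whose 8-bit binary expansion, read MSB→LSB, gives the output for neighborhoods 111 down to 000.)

  [7] ### => .  t=0,i=16
  [6] ##. => #  t=0,i=1
  [5] #.# => .  t=1,i=14
  [4] #.. => #  t=0,i=2
  [3] .## => #  t=0,i=0
  [2] .#. => .  t=0,i=4
  [1] ..# => .  t=0,i=3
  [0] ... => .  t=0,i=6
  bits 01011000 = 88

88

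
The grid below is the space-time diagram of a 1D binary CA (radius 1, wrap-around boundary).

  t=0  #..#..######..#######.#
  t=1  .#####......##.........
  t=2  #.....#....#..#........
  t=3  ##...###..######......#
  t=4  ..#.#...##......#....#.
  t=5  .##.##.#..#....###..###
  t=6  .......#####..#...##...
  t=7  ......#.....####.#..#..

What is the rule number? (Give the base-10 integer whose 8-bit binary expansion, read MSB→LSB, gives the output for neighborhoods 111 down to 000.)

  ###|.  b7=0 t=0,i=7
  ##.|.  b6=0 t=0,i=0
  #.#|.  b5=0 t=0,i=21
  #..|#  b4=1 t=0,i=1
  .##|.  b3=0 t=0,i=6
  .#.|#  b2=1 t=0,i=3
  ..#|#  b1=1 t=0,i=2
  ...|.  b0=0 t=1,i=7
  bits 00010110 = 22

22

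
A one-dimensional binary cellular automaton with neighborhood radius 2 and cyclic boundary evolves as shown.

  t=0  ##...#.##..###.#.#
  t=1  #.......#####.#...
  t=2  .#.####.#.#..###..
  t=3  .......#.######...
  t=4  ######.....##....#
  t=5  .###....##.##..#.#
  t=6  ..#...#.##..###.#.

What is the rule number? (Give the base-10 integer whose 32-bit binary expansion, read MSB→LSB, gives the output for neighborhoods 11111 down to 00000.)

2250012611

  nb #####: next=#  (t=1,i=10, bit31=1)
  nb ####.: next=.  (t=1,i=11, bit30=0)
  nb ###.#: next=.  (t=0,i=13, bit29=0)
  nb ###..: next=.  (t=0,i=1, bit28=0)
  nb ##.##: next=.  (t=5,i=10, bit27=0)
  nb ##.#.: next=#  (t=0,i=14, bit26=1)
  nb ##..#: next=#  (t=0,i=9, bit25=1)
  nb ##...: next=.  (t=0,i=2, bit24=0)
  nb #.###: next=.  (t=0,i=17, bit23=0)
  nb #.##.: next=.  (t=0,i=7, bit22=0)
  nb #.#.#: next=.  (t=0,i=15, bit21=0)
  nb #.#..: next=#  (t=1,i=14, bit20=1)
  nb #..##: next=#  (t=0,i=10, bit19=1)
  nb #..#.: next=#  (t=5,i=14, bit18=1)
  nb #...#: next=.  (t=0,i=3, bit17=0)
  nb #....: next=.  (t=1,i=2, bit16=0)
  nb .####: next=.  (t=1,i=9, bit15=0)
  nb .###.: next=#  (t=0,i=0, bit14=1)
  nb .##.#: next=#  (t=5,i=9, bit13=1)
  nb .##..: next=#  (t=0,i=8, bit12=1)
  nb .#.##: next=.  (t=0,i=6, bit11=0)
  nb .#.#.: next=#  (t=2,i=9, bit10=1)
  nb .#..#: next=#  (t=2,i=11, bit9=1)
  nb .#...: next=#  (t=1,i=1, bit8=1)
  nb ..###: next=#  (t=0,i=11, bit7=1)
  nb ..##.: next=#  (t=4,i=11, bit6=1)
  nb ..#.#: next=.  (t=0,i=5, bit5=0)
  nb ..#..: next=.  (t=1,i=0, bit4=0)
  nb ...##: next=.  (t=1,i=7, bit3=0)
  nb ...#.: next=.  (t=0,i=4, bit2=0)
  nb ....#: next=#  (t=1,i=6, bit1=1)
  nb .....: next=#  (t=1,i=3, bit0=1)
  bits 10000110000111000111011111000011 = 2250012611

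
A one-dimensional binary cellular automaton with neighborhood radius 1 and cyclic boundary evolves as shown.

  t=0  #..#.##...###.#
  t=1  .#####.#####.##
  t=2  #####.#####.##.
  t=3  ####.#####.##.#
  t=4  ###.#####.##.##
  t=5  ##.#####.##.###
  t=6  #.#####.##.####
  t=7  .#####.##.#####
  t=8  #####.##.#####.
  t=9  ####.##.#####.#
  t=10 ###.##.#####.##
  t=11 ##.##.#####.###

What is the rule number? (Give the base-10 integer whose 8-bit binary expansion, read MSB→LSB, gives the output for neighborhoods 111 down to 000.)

191

  ### -> #   bit 7 = 1  t=0,i=11
  ##. -> .   bit 6 = 0  t=0,i=0
  #.# -> #   bit 5 = 1  t=0,i=4
  #.. -> #   bit 4 = 1  t=0,i=1
  .## -> #   bit 3 = 1  t=0,i=5
  .#. -> #   bit 2 = 1  t=0,i=3
  ..# -> #   bit 1 = 1  t=0,i=2
  ... -> #   bit 0 = 1  t=0,i=8
  bits 10111111 = 191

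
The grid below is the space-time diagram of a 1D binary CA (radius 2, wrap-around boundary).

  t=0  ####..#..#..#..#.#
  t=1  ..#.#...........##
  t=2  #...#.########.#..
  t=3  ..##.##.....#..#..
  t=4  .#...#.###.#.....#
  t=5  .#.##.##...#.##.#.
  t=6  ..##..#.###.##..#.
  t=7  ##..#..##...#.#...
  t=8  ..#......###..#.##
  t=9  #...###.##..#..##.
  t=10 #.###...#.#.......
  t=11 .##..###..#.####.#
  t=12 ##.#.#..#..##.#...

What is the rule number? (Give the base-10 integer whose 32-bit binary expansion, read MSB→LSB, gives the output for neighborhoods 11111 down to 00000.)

  nb #####: next=.  (t=0,i=1, bit31=0)
  nb ####.: next=#  (t=0,i=2, bit30=1)
  nb ###.#: next=.  (t=2,i=13, bit29=0)
  nb ###..: next=.  (t=0,i=3, bit28=0)
  nb ##.##: next=.  (t=3,i=4, bit27=0)
  nb ##.#.: next=.  (t=2,i=14, bit26=0)
  nb ##..#: next=#  (t=0,i=4, bit25=1)
  nb ##...: next=#  (t=3,i=7, bit24=1)
  nb #.###: next=#  (t=0,i=17, bit23=1)
  nb #.##.: next=#  (t=3,i=5, bit22=1)
  nb #.#.#: next=.  (t=11,i=17, bit21=0)
  nb #.#..: next=#  (t=1,i=4, bit20=1)
  nb #..##: next=.  (t=7,i=6, bit19=0)
  nb #..#.: next=.  (t=0,i=5, bit18=0)
  nb #...#: next=#  (t=2,i=2, bit17=1)
  nb #....: next=#  (t=1,i=6, bit16=1)
  nb .####: next=.  (t=0,i=0, bit15=0)
  nb .###.: next=.  (t=4,i=8, bit14=0)
  nb .##.#: next=.  (t=3,i=3, bit13=0)
  nb .##..: next=.  (t=1,i=17, bit12=0)
  nb .#.##: next=#  (t=0,i=16, bit11=1)
  nb .#.#.: next=.  (t=1,i=3, bit10=0)
  nb .#..#: next=.  (t=0,i=7, bit9=0)
  nb .#...: next=.  (t=1,i=5, bit8=0)
  nb ..###: next=#  (t=8,i=9, bit7=1)
  nb ..##.: next=.  (t=1,i=16, bit6=0)
  nb ..#.#: next=.  (t=0,i=15, bit5=0)
  nb ..#..: next=.  (t=0,i=6, bit4=0)
  nb ...##: next=#  (t=1,i=15, bit3=1)
  nb ...#.: next=#  (t=2,i=3, bit2=1)
  nb ....#: next=.  (t=1,i=14, bit1=0)
  nb .....: next=#  (t=1,i=7, bit0=1)
  bits 01000011110100110000100010001101 = 1137903757

1137903757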